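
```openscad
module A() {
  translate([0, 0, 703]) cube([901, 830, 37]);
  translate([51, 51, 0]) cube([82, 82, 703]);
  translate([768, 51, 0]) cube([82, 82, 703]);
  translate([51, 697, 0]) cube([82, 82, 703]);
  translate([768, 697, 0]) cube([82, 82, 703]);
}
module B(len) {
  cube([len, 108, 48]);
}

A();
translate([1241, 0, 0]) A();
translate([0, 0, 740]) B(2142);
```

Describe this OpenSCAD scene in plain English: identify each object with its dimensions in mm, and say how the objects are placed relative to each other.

A is a rectangular dining table. The top is 901×830×37 mm with its upper surface at z = 740 mm. It stands on four 82×82 mm square legs, each inset 51 mm from the nearest pair of top edges, running from the floor to the underside of the top.

B is a rectangular beam 2142 mm long (x), 108 mm deep (y), 48 mm thick (z).

The beam spans the tops of two tables placed 340 mm apart, resting at z = 740 mm.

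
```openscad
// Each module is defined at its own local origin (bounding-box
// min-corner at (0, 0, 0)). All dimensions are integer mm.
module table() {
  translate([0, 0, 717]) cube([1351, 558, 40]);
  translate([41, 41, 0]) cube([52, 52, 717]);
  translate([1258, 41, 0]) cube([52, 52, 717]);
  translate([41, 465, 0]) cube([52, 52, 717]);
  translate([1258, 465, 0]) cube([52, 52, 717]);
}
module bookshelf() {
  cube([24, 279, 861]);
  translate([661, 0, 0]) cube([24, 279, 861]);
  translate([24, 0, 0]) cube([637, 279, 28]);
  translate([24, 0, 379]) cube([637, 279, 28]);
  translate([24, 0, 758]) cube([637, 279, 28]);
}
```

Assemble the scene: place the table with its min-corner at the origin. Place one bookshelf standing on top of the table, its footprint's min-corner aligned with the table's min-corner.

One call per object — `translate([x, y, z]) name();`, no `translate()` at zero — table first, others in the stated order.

table();
translate([0, 0, 757]) bookshelf();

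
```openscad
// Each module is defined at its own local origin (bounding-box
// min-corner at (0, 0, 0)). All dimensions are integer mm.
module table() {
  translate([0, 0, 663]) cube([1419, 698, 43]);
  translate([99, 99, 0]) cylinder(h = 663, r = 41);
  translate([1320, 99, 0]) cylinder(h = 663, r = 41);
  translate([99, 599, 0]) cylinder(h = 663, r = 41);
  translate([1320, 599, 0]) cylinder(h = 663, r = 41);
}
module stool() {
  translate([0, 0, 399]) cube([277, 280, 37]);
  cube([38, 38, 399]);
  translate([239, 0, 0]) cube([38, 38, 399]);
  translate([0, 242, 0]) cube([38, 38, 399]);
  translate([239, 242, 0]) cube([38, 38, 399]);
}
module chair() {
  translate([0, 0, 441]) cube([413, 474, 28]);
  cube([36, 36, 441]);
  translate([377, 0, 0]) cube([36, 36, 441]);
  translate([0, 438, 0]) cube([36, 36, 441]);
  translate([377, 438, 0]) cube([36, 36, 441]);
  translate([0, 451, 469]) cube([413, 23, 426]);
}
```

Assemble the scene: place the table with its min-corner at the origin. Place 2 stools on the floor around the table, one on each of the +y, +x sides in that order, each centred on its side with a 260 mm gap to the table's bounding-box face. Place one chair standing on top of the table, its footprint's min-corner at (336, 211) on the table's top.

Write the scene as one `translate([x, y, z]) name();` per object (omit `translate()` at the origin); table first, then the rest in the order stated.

table();
translate([571, 958, 0]) stool();
translate([1679, 209, 0]) stool();
translate([336, 211, 706]) chair();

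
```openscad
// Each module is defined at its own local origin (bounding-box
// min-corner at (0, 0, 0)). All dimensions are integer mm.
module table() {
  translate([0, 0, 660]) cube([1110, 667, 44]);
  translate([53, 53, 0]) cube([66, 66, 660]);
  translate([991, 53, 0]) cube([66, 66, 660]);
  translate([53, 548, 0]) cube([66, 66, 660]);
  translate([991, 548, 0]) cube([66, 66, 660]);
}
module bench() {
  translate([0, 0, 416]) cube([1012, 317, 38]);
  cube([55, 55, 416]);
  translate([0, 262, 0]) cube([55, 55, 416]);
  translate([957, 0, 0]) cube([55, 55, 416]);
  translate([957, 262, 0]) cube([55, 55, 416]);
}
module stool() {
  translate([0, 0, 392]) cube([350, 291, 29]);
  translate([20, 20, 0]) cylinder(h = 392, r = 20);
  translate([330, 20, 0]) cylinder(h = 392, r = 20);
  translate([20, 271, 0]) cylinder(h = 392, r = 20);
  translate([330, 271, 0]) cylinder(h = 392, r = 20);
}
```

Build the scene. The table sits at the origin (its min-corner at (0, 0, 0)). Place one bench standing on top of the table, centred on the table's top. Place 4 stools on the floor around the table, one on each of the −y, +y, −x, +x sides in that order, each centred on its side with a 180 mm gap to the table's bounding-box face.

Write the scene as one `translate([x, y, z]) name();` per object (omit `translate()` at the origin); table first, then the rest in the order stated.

table();
translate([49, 175, 704]) bench();
translate([380, -471, 0]) stool();
translate([380, 847, 0]) stool();
translate([-530, 188, 0]) stool();
translate([1290, 188, 0]) stool();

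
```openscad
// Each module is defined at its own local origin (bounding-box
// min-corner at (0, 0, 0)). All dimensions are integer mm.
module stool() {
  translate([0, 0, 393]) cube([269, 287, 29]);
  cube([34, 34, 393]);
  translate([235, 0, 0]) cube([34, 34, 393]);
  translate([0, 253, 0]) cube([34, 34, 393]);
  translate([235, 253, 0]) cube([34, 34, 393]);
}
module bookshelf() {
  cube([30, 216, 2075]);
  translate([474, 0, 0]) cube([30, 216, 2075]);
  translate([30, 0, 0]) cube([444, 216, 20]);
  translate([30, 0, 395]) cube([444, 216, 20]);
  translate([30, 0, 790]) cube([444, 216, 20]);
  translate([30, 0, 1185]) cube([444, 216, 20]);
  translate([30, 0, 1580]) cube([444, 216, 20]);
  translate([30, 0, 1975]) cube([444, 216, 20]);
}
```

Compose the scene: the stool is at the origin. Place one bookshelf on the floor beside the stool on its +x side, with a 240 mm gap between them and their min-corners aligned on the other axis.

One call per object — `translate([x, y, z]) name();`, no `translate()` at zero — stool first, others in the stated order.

stool();
translate([509, 0, 0]) bookshelf();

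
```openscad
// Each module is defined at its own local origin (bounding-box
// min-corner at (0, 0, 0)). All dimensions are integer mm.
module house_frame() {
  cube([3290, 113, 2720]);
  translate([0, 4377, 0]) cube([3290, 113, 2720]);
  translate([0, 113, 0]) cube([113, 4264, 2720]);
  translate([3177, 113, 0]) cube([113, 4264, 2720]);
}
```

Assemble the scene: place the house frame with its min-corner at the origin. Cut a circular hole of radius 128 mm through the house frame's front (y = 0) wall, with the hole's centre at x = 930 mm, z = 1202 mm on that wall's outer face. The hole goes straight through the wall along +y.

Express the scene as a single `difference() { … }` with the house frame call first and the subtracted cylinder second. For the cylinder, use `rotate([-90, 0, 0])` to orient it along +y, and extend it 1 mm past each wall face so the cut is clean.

difference() {
  house_frame();
  translate([930, -1, 1202]) rotate([-90, 0, 0]) cylinder(h = 115, r = 128);
}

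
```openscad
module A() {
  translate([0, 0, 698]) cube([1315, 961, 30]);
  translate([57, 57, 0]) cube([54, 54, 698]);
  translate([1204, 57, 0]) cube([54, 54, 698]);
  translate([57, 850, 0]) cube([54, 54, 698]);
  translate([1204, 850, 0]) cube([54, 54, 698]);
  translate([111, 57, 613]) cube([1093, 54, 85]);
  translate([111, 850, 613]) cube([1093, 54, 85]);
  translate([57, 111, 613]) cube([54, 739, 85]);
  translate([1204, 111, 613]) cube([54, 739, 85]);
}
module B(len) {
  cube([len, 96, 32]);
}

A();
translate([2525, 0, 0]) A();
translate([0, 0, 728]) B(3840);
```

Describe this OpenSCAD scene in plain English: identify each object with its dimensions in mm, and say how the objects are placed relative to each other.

A is a rectangular dining table. The top is 1315×961×30 mm with its upper surface at z = 728 mm. It stands on four 54×54 mm square legs, each inset 57 mm from the nearest pair of top edges, running from the floor to the underside of the top. Four apron rails, 54 mm thick and 85 mm tall, run between adjacent legs with their top edges flush with the underside of the top and their outer faces flush with the legs' outer faces.

B is a rectangular beam 3840 mm long (x), 96 mm deep (y), 32 mm thick (z).

The beam spans the tops of two tables placed 1210 mm apart, resting at z = 728 mm.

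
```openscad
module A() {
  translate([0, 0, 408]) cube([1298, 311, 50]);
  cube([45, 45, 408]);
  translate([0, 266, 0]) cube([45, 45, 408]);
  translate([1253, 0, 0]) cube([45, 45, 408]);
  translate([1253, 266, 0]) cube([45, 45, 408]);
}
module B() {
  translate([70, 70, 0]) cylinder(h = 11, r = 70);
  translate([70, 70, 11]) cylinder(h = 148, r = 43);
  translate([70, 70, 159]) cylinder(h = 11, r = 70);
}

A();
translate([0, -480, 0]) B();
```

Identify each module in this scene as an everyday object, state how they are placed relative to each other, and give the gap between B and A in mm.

A is a bench. B is a spool. The spool is on the floor beside the bench on its −y side. The gap between the spool and the bench is 340 mm.

The spool's nearest face is 340 mm from the bench's −y face.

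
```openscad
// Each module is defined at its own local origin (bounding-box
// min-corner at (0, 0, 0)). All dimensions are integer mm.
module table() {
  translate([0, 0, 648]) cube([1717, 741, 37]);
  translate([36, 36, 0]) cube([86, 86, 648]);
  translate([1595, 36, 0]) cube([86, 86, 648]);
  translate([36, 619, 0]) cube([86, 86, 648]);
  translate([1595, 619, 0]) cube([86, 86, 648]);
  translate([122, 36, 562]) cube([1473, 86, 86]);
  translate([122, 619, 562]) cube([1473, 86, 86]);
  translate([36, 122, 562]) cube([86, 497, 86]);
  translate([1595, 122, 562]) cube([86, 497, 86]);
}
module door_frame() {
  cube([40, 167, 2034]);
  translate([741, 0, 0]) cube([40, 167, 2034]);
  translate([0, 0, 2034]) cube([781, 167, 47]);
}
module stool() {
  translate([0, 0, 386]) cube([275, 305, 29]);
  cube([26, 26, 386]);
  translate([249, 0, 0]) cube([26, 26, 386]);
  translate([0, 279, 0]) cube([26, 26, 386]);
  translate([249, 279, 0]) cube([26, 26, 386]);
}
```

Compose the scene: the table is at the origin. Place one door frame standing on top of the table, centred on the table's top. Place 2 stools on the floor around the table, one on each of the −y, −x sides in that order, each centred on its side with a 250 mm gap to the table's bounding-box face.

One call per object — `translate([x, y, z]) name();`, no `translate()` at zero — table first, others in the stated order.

table();
translate([468, 287, 685]) door_frame();
translate([721, -555, 0]) stool();
translate([-525, 218, 0]) stool();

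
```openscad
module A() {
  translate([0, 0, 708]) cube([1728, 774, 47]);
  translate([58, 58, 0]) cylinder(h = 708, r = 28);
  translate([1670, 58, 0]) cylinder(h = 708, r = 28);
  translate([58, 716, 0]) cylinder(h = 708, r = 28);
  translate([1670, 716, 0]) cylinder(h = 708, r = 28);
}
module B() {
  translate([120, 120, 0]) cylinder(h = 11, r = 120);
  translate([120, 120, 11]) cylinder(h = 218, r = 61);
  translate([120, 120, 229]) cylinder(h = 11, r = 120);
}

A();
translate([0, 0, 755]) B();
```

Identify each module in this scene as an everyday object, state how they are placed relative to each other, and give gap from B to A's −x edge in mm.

A is a table. B is a spool. The spool is on top of the table. The gap from the spool to the table's −x edge is 0 mm.

The spool's min-x is at 0; the table's min-x is 0; gap = 0 mm.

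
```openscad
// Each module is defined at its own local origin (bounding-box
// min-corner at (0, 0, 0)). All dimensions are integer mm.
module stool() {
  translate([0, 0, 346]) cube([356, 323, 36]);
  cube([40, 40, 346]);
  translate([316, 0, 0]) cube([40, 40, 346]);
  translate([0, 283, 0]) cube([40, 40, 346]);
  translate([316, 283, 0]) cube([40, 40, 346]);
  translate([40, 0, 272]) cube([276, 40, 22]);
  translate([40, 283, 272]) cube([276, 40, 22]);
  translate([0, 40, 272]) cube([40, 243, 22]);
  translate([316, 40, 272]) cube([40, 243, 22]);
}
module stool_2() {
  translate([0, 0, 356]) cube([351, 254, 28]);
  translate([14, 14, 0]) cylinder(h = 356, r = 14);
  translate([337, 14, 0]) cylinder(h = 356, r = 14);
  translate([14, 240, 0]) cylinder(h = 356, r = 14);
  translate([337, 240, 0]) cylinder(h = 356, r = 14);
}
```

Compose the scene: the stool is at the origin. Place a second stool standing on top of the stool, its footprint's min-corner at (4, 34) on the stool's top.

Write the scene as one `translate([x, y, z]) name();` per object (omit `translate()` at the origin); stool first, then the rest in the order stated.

stool();
translate([4, 34, 382]) stool_2();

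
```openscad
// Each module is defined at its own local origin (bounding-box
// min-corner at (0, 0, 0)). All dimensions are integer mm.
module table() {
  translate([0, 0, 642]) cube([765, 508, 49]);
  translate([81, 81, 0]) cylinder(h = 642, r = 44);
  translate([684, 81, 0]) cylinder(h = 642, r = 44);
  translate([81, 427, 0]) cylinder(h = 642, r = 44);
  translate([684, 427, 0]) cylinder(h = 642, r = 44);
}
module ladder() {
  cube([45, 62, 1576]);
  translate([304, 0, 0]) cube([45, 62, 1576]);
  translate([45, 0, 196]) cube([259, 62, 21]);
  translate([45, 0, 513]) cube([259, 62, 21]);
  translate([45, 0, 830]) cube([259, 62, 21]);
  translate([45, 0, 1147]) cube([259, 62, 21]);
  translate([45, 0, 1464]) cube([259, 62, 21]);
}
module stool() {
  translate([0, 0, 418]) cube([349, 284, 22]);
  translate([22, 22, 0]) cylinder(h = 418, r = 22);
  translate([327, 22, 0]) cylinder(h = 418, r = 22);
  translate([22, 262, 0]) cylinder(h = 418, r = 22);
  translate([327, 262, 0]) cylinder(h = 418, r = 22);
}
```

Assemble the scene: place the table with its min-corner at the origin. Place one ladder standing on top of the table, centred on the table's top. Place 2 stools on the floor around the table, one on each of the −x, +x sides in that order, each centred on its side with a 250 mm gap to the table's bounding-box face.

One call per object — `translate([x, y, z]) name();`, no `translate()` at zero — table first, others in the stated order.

table();
translate([208, 223, 691]) ladder();
translate([-599, 112, 0]) stool();
translate([1015, 112, 0]) stool();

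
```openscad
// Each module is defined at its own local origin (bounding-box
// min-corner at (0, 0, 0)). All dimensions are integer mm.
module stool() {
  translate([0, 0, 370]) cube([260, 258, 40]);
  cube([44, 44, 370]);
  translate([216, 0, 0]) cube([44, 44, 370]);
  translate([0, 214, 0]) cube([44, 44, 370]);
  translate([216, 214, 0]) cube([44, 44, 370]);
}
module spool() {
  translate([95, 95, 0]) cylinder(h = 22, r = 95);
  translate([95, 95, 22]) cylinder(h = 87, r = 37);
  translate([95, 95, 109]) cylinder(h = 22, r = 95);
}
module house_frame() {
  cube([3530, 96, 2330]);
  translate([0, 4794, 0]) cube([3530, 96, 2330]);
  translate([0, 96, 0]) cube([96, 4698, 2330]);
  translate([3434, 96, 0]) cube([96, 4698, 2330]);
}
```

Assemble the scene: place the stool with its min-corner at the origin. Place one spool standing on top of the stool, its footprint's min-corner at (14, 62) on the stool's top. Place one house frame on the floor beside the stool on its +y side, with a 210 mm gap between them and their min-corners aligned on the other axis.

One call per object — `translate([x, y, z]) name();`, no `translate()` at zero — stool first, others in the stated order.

stool();
translate([14, 62, 410]) spool();
translate([0, 468, 0]) house_frame();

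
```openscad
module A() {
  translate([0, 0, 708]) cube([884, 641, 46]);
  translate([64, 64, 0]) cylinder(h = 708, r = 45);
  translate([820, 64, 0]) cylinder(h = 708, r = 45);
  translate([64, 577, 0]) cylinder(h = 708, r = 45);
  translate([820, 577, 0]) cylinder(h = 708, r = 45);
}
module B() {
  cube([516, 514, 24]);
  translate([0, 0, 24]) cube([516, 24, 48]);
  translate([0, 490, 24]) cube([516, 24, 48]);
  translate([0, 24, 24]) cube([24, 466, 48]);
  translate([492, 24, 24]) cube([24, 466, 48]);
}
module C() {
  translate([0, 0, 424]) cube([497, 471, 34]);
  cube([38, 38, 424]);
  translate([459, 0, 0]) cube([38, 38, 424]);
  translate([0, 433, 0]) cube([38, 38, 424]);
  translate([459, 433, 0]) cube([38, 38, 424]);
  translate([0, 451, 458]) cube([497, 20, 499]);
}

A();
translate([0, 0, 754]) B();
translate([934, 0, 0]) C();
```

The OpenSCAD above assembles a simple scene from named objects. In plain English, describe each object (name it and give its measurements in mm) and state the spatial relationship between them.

A is a table with a 884×641 mm rectangular top, 46 mm thick, top surface at z = 754 mm, supported by four round legs of 90 mm diameter, each leg's bounding box inset 19 mm from the nearest pair of top edges, running from the floor.

B is an open-topped rectangular box: outside dimensions 516×514×72 mm, with a uniform wall and base thickness of 24 mm. The base is a full 516×514 slab on the floor; four walls sit on top of the base. The front and back walls (the −y and +y sides) span the full width; the two side walls fit between them.

C is a chair. The seat is a 497×471×34 mm slab with its top at z = 458 mm, on four 38×38 mm corner legs (flush with the seat edges, standing on z = 0). A flat backrest 20 mm thick, 499 mm tall, spans the full seat width and rises from the seat top along its +y edge, rear face flush with the rear of the seat.

The open box is on top of the table. The chair is on the floor beside the table on its +x side.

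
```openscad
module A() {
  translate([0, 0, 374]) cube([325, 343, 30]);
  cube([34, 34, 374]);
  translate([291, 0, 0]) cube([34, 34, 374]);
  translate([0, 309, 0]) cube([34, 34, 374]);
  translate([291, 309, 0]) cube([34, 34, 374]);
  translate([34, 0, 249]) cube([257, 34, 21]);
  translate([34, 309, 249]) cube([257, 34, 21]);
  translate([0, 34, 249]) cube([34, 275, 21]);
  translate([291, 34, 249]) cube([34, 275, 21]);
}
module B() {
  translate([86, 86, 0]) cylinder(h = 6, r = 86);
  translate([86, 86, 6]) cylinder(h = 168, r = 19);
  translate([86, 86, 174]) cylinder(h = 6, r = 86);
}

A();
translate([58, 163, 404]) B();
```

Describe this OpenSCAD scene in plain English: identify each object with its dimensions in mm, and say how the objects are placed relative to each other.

A is a simple wooden stool: a rectangular seat 325 mm (x) by 343 mm (y), 30 mm thick, top face at z = 404 mm, on four square legs, each 34×34 mm in cross-section. The legs rest on z = 0, each flush with a corner of the seat. Four stretchers, 34 mm wide and 21 mm tall, connect adjacent legs with their undersides at z = 249 mm, each running between the inner faces of the legs it joins and aligned with the legs' outer faces on the other axis.

B is a spool: two coaxial disc flanges of radius 86 mm and thickness 6 mm, joined by a core cylinder of radius 19 mm and height 168 mm. The lower flange rests on z = 0 and the three cylinders share a vertical axis.

The spool is on top of the stool.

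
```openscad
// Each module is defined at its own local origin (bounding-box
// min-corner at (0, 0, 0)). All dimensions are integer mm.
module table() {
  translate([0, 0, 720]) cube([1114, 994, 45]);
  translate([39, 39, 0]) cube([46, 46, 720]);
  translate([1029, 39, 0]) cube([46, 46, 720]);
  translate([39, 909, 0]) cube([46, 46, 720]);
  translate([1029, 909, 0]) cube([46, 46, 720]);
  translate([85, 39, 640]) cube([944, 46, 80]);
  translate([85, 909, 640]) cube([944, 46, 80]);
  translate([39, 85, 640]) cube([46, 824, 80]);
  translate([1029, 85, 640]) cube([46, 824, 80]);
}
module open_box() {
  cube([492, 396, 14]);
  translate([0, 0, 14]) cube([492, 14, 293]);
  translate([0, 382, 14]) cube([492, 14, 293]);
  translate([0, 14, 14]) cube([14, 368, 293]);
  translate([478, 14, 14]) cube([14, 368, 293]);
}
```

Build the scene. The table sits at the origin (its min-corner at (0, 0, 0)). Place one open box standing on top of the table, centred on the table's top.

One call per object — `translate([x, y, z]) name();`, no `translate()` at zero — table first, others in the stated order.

table();
translate([311, 299, 765]) open_box();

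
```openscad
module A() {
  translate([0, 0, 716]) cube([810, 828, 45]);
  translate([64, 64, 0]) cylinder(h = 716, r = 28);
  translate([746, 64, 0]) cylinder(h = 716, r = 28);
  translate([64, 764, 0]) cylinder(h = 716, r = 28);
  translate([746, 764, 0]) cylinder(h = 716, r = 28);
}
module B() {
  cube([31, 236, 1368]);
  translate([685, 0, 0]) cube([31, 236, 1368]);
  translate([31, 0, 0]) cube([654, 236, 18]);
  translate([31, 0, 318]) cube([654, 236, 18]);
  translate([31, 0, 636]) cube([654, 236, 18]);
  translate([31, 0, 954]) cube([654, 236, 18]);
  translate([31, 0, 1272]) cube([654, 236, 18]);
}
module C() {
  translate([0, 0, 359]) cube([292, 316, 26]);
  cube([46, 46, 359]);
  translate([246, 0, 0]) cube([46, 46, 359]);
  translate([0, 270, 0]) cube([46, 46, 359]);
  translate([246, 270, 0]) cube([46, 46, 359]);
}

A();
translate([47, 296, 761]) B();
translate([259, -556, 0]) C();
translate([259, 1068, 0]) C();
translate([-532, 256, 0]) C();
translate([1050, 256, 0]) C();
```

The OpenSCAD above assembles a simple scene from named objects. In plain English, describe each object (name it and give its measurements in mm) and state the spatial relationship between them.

A is a table: top 810 mm (x) × 828 mm (y), 45 mm thick, upper face at z = 761 mm, on four round legs of 56 mm diameter, each leg's bounding box inset 36 mm from the nearest pair of top edges, running from z = 0 to the bottom of the top.

B is a bookshelf 716 mm wide overall, 236 mm deep and 1368 mm tall. The two sides are 31 mm thick vertical panels. 5 horizontal shelves of 18 mm thickness span between the inner faces of the sides; the lowest shelf sits on the floor and shelves are stacked with a clear vertical gap of 300 mm between each pair.

C is a four-legged stool. The seat is 292×316 mm, 26 mm thick, top at z = 385 mm. It stands on four square legs, each 46×46 mm in cross-section, from z = 0 to the seat underside, each flush with a corner of the seat.

The bookshelf is on top of the table, centred. Four stools sit around the table at the −y, +y, −x, +x sides.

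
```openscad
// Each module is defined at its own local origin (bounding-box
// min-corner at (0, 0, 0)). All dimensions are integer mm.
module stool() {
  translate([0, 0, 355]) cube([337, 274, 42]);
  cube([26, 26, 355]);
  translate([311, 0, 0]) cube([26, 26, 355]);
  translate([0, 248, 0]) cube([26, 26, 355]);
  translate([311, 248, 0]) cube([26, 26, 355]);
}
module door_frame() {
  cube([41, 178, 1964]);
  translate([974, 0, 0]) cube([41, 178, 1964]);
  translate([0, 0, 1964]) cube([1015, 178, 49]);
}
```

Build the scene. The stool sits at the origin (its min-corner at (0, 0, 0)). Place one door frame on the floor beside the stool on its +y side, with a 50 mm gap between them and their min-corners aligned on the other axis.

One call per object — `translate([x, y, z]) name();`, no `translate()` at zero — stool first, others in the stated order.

stool();
translate([0, 324, 0]) door_frame();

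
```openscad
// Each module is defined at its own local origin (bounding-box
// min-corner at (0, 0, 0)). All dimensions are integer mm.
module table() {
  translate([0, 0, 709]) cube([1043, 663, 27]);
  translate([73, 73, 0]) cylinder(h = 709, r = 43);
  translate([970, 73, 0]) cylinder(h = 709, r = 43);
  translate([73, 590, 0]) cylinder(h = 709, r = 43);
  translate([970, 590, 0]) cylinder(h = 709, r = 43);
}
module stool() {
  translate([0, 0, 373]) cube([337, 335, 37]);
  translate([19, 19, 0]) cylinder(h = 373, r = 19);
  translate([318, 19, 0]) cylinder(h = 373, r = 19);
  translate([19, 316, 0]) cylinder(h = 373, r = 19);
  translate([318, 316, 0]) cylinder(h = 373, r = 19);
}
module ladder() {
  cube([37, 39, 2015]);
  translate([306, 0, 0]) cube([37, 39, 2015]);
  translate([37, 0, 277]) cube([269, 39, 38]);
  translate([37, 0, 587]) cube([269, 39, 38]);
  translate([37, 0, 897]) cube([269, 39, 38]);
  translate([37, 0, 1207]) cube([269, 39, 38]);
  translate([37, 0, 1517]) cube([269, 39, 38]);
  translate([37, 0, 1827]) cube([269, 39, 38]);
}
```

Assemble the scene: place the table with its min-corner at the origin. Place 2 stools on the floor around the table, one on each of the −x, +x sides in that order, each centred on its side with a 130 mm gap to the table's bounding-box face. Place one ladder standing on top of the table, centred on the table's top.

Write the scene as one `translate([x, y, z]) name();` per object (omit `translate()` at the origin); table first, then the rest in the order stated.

table();
translate([-467, 164, 0]) stool();
translate([1173, 164, 0]) stool();
translate([350, 312, 736]) ladder();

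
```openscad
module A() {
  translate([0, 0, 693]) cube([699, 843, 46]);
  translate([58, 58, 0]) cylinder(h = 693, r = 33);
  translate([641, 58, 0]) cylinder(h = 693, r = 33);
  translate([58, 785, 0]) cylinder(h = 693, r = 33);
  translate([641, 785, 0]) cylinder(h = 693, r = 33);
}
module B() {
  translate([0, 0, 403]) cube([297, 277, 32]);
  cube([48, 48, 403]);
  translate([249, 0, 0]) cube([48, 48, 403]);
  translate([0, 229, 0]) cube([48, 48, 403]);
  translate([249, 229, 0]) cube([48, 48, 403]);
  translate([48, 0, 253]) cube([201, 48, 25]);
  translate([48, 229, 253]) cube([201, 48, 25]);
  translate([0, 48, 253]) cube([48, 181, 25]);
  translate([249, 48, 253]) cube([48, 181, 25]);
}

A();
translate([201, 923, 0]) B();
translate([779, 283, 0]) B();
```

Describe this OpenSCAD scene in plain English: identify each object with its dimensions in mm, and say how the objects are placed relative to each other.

A is a table: top 699 mm (x) × 843 mm (y), 46 mm thick, upper face at z = 739 mm, on four round legs of 66 mm diameter, each leg's bounding box inset 25 mm from the nearest pair of top edges, running from z = 0 to the bottom of the top.

B is a four-legged stool. The seat is 297×277 mm, 32 mm thick, top at z = 435 mm. It stands on four square legs, each 48×48 mm in cross-section, from z = 0 to the seat underside, each flush with a corner of the seat. Four stretchers, 48 mm wide and 25 mm tall, connect adjacent legs with their undersides at z = 253 mm, each running between the inner faces of the legs it joins and aligned with the legs' outer faces on the other axis.

Two stools sit around the table at the +y, +x sides.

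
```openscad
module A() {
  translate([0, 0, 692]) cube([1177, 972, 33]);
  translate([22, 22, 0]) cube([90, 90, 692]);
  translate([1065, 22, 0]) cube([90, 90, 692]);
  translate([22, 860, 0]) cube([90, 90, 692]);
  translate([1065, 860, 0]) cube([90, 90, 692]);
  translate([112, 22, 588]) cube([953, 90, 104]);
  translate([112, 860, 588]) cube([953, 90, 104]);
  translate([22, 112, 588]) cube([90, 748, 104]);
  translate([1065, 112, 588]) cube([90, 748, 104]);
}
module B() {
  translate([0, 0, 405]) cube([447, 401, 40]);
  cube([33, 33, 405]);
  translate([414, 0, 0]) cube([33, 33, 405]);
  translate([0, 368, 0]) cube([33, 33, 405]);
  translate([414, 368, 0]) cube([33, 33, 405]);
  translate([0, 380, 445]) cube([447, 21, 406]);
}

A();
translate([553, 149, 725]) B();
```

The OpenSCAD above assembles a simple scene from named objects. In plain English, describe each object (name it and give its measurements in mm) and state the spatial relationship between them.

A is a table with a 1177×972 mm rectangular top, 33 mm thick, top surface at z = 725 mm, supported by four 90×90 mm square legs, each inset 22 mm from the nearest pair of top edges, running from the floor. Four apron rails, 90 mm thick and 104 mm tall, run between adjacent legs with their top edges flush with the underside of the top and their outer faces flush with the legs' outer faces.

B is a chair: 447×401 mm seat, 40 mm thick, top at z = 445 mm, on four 33 mm square corner legs flush with the seat edges. A 21 mm thick backrest slab spans the full seat width, extending 406 mm above the seat top, its back face flush with the seat's +y edge.

The chair is on top of the table.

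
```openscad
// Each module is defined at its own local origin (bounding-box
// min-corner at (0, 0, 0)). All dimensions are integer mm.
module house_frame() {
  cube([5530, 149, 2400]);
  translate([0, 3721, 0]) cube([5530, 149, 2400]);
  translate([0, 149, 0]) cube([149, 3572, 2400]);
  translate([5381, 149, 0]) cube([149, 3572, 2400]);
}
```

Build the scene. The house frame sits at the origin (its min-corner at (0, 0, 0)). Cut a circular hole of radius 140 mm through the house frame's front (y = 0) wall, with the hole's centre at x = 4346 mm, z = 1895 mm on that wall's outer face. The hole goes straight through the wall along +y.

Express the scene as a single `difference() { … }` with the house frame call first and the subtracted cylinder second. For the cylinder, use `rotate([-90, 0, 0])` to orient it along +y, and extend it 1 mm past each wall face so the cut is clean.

difference() {
  house_frame();
  translate([4346, -1, 1895]) rotate([-90, 0, 0]) cylinder(h = 151, r = 140);
}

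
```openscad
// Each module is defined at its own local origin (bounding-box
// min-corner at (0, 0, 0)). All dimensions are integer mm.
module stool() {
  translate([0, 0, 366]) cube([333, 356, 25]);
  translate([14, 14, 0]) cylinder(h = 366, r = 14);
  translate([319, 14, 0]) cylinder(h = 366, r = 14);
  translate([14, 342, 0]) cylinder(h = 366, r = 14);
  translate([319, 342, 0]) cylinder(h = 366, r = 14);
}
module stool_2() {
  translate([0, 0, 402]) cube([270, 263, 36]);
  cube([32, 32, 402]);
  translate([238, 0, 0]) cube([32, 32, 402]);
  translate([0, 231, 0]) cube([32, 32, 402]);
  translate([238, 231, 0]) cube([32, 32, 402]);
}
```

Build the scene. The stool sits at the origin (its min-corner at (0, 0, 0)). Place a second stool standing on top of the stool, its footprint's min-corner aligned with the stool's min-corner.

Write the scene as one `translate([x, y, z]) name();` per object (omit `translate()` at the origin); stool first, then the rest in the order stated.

stool();
translate([0, 0, 391]) stool_2();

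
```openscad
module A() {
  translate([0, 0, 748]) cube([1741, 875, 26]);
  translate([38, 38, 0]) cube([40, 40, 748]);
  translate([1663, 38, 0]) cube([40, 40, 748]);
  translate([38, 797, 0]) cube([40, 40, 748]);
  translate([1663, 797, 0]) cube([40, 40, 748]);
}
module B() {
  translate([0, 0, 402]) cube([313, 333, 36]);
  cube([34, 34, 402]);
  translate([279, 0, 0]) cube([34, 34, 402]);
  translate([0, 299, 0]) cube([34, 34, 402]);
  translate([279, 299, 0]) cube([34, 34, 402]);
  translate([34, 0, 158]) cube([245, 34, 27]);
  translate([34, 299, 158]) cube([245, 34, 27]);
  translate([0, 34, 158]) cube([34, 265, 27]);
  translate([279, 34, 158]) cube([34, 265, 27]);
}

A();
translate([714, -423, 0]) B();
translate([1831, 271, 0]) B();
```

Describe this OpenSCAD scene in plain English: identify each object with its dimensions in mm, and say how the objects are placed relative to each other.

A is a rectangular dining table. The top is 1741×875×26 mm with its upper surface at z = 774 mm. It stands on four 40×40 mm square legs, each inset 38 mm from the nearest pair of top edges, running from the floor to the underside of the top.

B is a simple wooden stool: a rectangular seat 313 mm (x) by 333 mm (y), 36 mm thick, top face at z = 438 mm, on four square legs, each 34×34 mm in cross-section. The legs rest on z = 0, each flush with a corner of the seat. Four stretchers, 34 mm wide and 27 mm tall, connect adjacent legs with their undersides at z = 158 mm, each running between the inner faces of the legs it joins and aligned with the legs' outer faces on the other axis.

Two stools sit around the table at the −y, +x sides.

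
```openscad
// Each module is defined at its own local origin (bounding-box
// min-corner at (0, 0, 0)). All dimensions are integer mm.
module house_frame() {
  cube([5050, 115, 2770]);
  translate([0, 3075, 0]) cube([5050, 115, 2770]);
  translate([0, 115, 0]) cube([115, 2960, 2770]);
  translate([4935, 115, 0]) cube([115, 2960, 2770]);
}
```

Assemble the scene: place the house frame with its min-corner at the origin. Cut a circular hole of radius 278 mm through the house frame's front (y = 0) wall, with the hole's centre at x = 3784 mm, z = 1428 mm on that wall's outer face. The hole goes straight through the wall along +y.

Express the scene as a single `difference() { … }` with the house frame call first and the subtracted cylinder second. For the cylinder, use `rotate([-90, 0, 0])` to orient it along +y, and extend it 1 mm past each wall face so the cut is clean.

difference() {
  house_frame();
  translate([3784, -1, 1428]) rotate([-90, 0, 0]) cylinder(h = 117, r = 278);
}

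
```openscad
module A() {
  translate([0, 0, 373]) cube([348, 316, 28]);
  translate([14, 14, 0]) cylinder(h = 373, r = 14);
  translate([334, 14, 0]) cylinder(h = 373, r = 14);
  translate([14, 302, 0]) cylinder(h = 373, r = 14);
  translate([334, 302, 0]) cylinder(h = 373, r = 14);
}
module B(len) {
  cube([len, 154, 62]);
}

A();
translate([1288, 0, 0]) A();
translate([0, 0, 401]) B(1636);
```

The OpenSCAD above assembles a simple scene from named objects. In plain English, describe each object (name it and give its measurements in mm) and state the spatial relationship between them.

A is a simple wooden stool: a rectangular seat 348 mm (x) by 316 mm (y), 28 mm thick, top face at z = 401 mm, on four round legs, each 28 mm in diameter. The legs rest on z = 0, each leg's axis is inset half a diameter from the nearest pair of seat edges (so the leg's bounding box is flush with the corner).

B is a rectangular beam 1636 mm long (x), 154 mm deep (y), 62 mm thick (z).

The beam spans the tops of two stools placed 940 mm apart, resting at z = 401 mm.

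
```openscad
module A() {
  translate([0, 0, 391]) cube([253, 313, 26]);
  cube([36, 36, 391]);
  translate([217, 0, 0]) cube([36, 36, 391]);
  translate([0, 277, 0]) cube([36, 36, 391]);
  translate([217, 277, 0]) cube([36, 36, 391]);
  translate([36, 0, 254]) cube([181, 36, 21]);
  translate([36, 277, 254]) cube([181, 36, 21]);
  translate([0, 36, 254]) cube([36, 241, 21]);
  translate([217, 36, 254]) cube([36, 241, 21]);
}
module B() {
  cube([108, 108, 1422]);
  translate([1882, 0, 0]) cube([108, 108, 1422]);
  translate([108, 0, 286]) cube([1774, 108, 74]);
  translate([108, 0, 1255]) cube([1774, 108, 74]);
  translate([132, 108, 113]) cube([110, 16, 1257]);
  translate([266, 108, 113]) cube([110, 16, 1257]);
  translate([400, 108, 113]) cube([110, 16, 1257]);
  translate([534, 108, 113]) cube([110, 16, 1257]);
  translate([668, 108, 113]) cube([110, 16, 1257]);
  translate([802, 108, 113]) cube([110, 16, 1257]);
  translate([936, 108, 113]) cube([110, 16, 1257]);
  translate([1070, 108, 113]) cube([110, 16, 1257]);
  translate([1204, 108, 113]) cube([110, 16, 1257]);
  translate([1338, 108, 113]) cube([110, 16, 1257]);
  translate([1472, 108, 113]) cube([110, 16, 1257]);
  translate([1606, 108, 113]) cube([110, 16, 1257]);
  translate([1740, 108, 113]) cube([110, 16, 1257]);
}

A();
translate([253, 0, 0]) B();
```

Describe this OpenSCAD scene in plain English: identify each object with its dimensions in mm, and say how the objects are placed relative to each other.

A is a simple wooden stool: a rectangular seat 253 mm (x) by 313 mm (y), 26 mm thick, top face at z = 417 mm, on four square legs, each 36×36 mm in cross-section. The legs rest on z = 0, each flush with a corner of the seat. Four stretchers, 36 mm wide and 21 mm tall, connect adjacent legs with their undersides at z = 254 mm, each running between the inner faces of the legs it joins and aligned with the legs' outer faces on the other axis.

B is a fence section. Two 108×108 mm posts, 1422 mm tall, stand on the floor with a clear span of 1774 mm between their inner faces. Two horizontal rails of 108×74 mm section span the gap between the posts with their undersides at z = 286 mm and z = 1255 mm, flush with the posts' −y face. 13 pickets, each 110 mm wide, 16 mm thick and 1257 mm tall, are fixed to the +y face of the rails with their bottoms at z = 113 mm, evenly spaced across the span with equal gaps (rounded down to the nearest mm) at the −x end and between each pair — any rounding remainder accumulates at the +x end.

The fence section is against the stool's +x side, with their −y faces flush.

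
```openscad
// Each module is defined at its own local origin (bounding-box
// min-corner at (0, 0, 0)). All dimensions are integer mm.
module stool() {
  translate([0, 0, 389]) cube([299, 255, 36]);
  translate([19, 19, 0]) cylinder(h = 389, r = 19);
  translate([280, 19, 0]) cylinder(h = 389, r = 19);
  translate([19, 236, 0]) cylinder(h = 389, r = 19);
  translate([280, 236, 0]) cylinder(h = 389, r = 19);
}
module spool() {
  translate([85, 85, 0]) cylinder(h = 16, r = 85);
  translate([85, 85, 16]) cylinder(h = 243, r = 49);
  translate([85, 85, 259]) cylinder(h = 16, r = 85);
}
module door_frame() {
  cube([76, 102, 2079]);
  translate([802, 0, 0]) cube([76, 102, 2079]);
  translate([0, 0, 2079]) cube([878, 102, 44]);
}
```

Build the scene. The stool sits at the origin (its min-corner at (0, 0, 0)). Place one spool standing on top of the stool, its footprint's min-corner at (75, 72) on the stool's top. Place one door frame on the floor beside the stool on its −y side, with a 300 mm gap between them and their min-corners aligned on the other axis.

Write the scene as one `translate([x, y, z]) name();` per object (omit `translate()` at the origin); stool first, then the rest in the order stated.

stool();
translate([75, 72, 425]) spool();
translate([0, -402, 0]) door_frame();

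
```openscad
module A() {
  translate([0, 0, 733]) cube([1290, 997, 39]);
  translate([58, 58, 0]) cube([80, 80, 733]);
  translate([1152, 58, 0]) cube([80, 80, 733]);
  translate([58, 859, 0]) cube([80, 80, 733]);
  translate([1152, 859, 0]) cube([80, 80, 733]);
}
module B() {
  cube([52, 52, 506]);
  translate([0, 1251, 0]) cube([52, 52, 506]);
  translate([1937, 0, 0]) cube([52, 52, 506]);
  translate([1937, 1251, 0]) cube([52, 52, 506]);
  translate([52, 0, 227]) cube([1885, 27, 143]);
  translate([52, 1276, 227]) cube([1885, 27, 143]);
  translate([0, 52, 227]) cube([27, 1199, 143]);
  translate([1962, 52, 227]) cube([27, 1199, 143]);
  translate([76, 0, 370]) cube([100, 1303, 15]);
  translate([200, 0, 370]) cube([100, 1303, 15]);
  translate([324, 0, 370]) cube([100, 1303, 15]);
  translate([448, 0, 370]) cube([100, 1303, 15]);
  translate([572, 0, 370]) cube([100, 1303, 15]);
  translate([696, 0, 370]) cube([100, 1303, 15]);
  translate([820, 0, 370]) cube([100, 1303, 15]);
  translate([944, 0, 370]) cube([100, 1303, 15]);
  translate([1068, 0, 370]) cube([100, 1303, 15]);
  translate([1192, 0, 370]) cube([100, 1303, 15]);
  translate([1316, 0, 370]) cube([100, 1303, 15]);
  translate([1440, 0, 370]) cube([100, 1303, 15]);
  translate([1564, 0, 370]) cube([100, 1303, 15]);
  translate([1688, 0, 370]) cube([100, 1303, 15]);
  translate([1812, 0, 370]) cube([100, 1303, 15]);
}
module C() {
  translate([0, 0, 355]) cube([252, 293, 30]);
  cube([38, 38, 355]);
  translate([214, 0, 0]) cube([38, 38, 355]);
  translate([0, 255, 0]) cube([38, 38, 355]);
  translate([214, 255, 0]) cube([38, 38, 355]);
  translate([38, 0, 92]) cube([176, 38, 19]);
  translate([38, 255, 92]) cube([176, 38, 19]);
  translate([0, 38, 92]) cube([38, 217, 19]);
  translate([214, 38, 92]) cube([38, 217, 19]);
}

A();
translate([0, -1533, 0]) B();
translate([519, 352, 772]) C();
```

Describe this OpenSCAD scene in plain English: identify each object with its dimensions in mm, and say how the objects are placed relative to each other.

A is a table with a 1290×997 mm rectangular top, 39 mm thick, top surface at z = 772 mm, supported by four 80×80 mm square legs, each inset 58 mm from the nearest pair of top edges, running from the floor.

B is a bed frame 1989 mm long (x) by 1303 mm wide (y). Four 52×52 mm corner posts, 506 mm tall, at the corners of the footprint. Four rails of 27 mm thickness and 143 mm height run between adjacent posts with their undersides at z = 227 mm, their outer faces flush with the outside of the frame (the two x-running rails run between the posts' inner faces; the two y-running rails run between the posts' inner faces). 15 slats, each 100 mm wide (x) and 15 mm thick, lie across the top of the two x-running rails, running the full 1303 mm width of the frame in y; the slats are evenly spaced along x between the inner faces of the end posts with equal gaps (rounded down to the nearest mm) at the −x end and between each pair — any rounding remainder accumulates at the +x end.

C is a simple wooden stool: a rectangular seat 252 mm (x) by 293 mm (y), 30 mm thick, top face at z = 385 mm, on four square legs, each 38×38 mm in cross-section. The legs rest on z = 0, each flush with a corner of the seat. Four stretchers, 38 mm wide and 19 mm tall, connect adjacent legs with their undersides at z = 92 mm, each running between the inner faces of the legs it joins and aligned with the legs' outer faces on the other axis.

The bed frame is on the floor beside the table on its −y side. The stool is on top of the table, centred.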